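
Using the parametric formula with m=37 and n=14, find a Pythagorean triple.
(1173, 1036, 1565)

Euclid's formula: a = m² - n², b = 2mn, c = m² + n²
m = 37, n = 14
a = 37² - 14² = 1369 - 196 = 1173
b = 2 × 37 × 14 = 1036
c = 37² + 14² = 1369 + 196 = 1565
Verification: 1173² + 1036² = 1375929 + 1073296 = 2449225 = 1565² ✓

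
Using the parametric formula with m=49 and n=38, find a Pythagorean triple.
(957, 3724, 3845)

Euclid's formula: a = m² - n², b = 2mn, c = m² + n²
m = 49, n = 38
a = 49² - 38² = 2401 - 1444 = 957
b = 2 × 49 × 38 = 3724
c = 49² + 38² = 2401 + 1444 = 3845
Verification: 957² + 3724² = 915849 + 13868176 = 14784025 = 3845² ✓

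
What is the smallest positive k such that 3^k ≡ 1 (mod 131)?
65

131 is prime, so ord(3) divides φ(131) = 130.
Divisors of 130: 1, 2, 5, 10, 13, 26, 65, 130.
Repeated squaring: 3^1 ≡ 3, 3^2 ≡ 9, 3^4 ≡ 81, 3^8 ≡ 11, 3^16 ≡ 121, 3^32 ≡ 100, 3^64 ≡ 44, 3^128 ≡ 102 (mod 131).
Test 3^d mod 131 for each divisor d in increasing order:
3^1 ≡ 3
3^2 ≡ 9
3^5 = 3^4·3^1 ≡ 112
3^10 = 3^8·3^2 ≡ 99
3^13 = 3^8·3^4·3^1 ≡ 53
3^26 = 3^16·3^8·3^2 ≡ 58
3^65 = 3^64·3^1 ≡ 1  ← first divisor giving 1
The order is 65.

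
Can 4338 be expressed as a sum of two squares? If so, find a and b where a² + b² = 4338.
33² + 57² (a=33, b=57)

Factorization: 4338 = 2 × 3^2 × 241
By Fermat: n is sum of two squares iff every prime p ≡ 3 (mod 4) appears to even power.
All primes ≡ 3 (mod 4) appear to even power.
Search a = 0, 1, 2, … for 4338 - a² a perfect square: first hit at a = 33: 4338 - 1089 = 3249 = 57².
4338 = 33² + 57² = 1089 + 3249 ✓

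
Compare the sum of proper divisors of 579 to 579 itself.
deficient

Proper divisors of 579: sum = 1 + 3 + 193 = 197
Since 197 < 579, 579 is deficient.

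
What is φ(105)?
48

105 = 3 × 5 × 7
φ(n) = n × ∏(1 - 1/p) for each prime p dividing n
φ(105) = 105 × (1 - 1/3) × (1 - 1/5) × (1 - 1/7) = 48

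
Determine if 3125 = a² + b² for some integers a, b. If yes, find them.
10² + 55² (a=10, b=55)

Factorization: 3125 = 5^5
By Fermat: n is sum of two squares iff every prime p ≡ 3 (mod 4) appears to even power.
All primes ≡ 3 (mod 4) appear to even power.
Search a = 0, 1, 2, … for 3125 - a² a perfect square: first hit at a = 10: 3125 - 100 = 3025 = 55².
3125 = 10² + 55² = 100 + 3025 ✓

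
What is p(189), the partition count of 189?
1527273599625

p(n) counts ways to write n as a sum of positive integers (order ignored).
Euler's pentagonal recurrence: p(k) = p(k-1) + p(k-2) - p(k-5) - p(k-7) + p(k-12) + p(k-15) - ... (offsets j(3j∓1)/2, signs ++--, p(0)=1, p(<0)=0).
DP table for k = 0..188: p(0)=1, p(1)=1, p(2)=2, p(3)=3, p(4)=5, p(5)=7, p(6)=11, p(7)=15, p(8)=22, p(9)=30, p(10)=42, p(11)=56, p(12)=77, p(13)=101, p(14)=135, p(15)=176, p(16)=231, p(17)=297, p(18)=385, p(19)=490, p(20)=627, p(21)=792, p(22)=1002, p(23)=1255, p(24)=1575, p(25)=1958, p(26)=2436, p(27)=3010, p(28)=3718, p(29)=4565, p(30)=5604, p(31)=6842, p(32)=8349, p(33)=10143, p(34)=12310, p(35)=14883, p(36)=17977, p(37)=21637, p(38)=26015, p(39)=31185, p(40)=37338, p(41)=44583, p(42)=53174, p(43)=63261, p(44)=75175, p(45)=89134, p(46)=105558, p(47)=124754, p(48)=147273, p(49)=173525, p(50)=204226, p(51)=239943, p(52)=281589, p(53)=329931, p(54)=386155, p(55)=451276, p(56)=526823, p(57)=614154, p(58)=715220, p(59)=831820, p(60)=966467, p(61)=1121505, p(62)=1300156, p(63)=1505499, p(64)=1741630, p(65)=2012558, p(66)=2323520, p(67)=2679689, p(68)=3087735, p(69)=3554345, p(70)=4087968, p(71)=4697205, p(72)=5392783, p(73)=6185689, p(74)=7089500, p(75)=8118264, p(76)=9289091, p(77)=10619863, p(78)=12132164, p(79)=13848650, p(80)=15796476, p(81)=18004327, p(82)=20506255, p(83)=23338469, p(84)=26543660, p(85)=30167357, p(86)=34262962, p(87)=38887673, p(88)=44108109, p(89)=49995925, p(90)=56634173, p(91)=64112359, p(92)=72533807, p(93)=82010177, p(94)=92669720, p(95)=104651419, p(96)=118114304, p(97)=133230930, p(98)=150198136, p(99)=169229875, p(100)=190569292, p(101)=214481126, p(102)=241265379, p(103)=271248950, p(104)=304801365, p(105)=342325709, p(106)=384276336, p(107)=431149389, p(108)=483502844, p(109)=541946240, p(110)=607163746, p(111)=679903203, p(112)=761002156, p(113)=851376628, p(114)=952050665, p(115)=1064144451, p(116)=1188908248, p(117)=1327710076, p(118)=1482074143, p(119)=1653668665, p(120)=1844349560, p(121)=2056148051, p(122)=2291320912, p(123)=2552338241, p(124)=2841940500, p(125)=3163127352, p(126)=3519222692, p(127)=3913864295, p(128)=4351078600, p(129)=4835271870, p(130)=5371315400, p(131)=5964539504, p(132)=6620830889, p(133)=7346629512, p(134)=8149040695, p(135)=9035836076, p(136)=10015581680, p(137)=11097645016, p(138)=12292341831, p(139)=13610949895, p(140)=15065878135, p(141)=16670689208, p(142)=18440293320, p(143)=20390982757, p(144)=22540654445, p(145)=24908858009, p(146)=27517052599, p(147)=30388671978, p(148)=33549419497, p(149)=37027355200, p(150)=40853235313, p(151)=45060624582, p(152)=49686288421, p(153)=54770336324, p(154)=60356673280, p(155)=66493182097, p(156)=73232243759, p(157)=80630964769, p(158)=88751778802, p(159)=97662728555, p(160)=107438159466, p(161)=118159068427, p(162)=129913904637, p(163)=142798995930, p(164)=156919475295, p(165)=172389800255, p(166)=189334822579, p(167)=207890420102, p(168)=228204732751, p(169)=250438925115, p(170)=274768617130, p(171)=301384802048, p(172)=330495499613, p(173)=362326859895, p(174)=397125074750, p(175)=435157697830, p(176)=476715857290, p(177)=522115831195, p(178)=571701605655, p(179)=625846753120, p(180)=684957390936, p(181)=749474411781, p(182)=819876908323, p(183)=896684817527, p(184)=980462880430, p(185)=1071823774337, p(186)=1171432692373, p(187)=1280011042268, p(188)=1398341745571.
Final step: p(189) = p(188) + p(187) - p(184) - p(182) + p(177) + p(174) - p(167) - p(163) + p(154) + p(149) - p(138) - p(132) + p(119) + p(112) - p(97) - p(89) + p(72) + p(63) - p(44) - p(34) + p(13) + p(2)
= 1398341745571 + 1280011042268 - 980462880430 - 819876908323 + 522115831195 + 397125074750 - 207890420102 - 142798995930 + 60356673280 + 37027355200 - 12292341831 - 6620830889 + 1653668665 + 761002156 - 133230930 - 49995925 + 5392783 + 1505499 - 75175 - 12310 + 101 + 2
= 1527273599625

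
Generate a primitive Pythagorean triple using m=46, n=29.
(1275, 2668, 2957)

Euclid's formula: a = m² - n², b = 2mn, c = m² + n²
m = 46, n = 29
a = 46² - 29² = 2116 - 841 = 1275
b = 2 × 46 × 29 = 2668
c = 46² + 29² = 2116 + 841 = 2957
Verification: 1275² + 2668² = 1625625 + 7118224 = 8743849 = 2957² ✓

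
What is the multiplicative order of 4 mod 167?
83

167 is prime, so ord(4) divides φ(167) = 166.
Divisors of 166: 1, 2, 83, 166.
Repeated squaring: 4^1 ≡ 4, 4^2 ≡ 16, 4^4 ≡ 89, 4^8 ≡ 72, 4^16 ≡ 7, 4^32 ≡ 49, 4^64 ≡ 63, 4^128 ≡ 128 (mod 167).
Test 4^d mod 167 for each divisor d in increasing order:
4^1 ≡ 4
4^2 ≡ 16
4^83 = 4^64·4^16·4^2·4^1 ≡ 1  ← first divisor giving 1
The order is 83.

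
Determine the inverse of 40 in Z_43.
14

gcd(40, 43) = 1, so the inverse exists.
Extended Euclidean algorithm on (43, 40):
43 = 1 × 40 + 3  ⟹  3 = (1)·43 + (-1)·40
40 = 13 × 3 + 1  ⟹  1 = (-13)·43 + (14)·40
So (14)·40 ≡ 1 (mod 43), i.e. 40^(-1) ≡ 14 (mod 43).
Check: 40 × 14 = 560 ≡ 1 (mod 43)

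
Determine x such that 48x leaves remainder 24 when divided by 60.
x ≡ 3 (mod 5)

gcd(48, 60) = 12, which divides 24, so solutions exist.
Divide through by 12: 4x ≡ 2 (mod 5).
Find 4^(-1) mod 5 by the extended Euclidean algorithm:
5 = 1 × 4 + 1  ⟹  1 = (1)·5 + (-1)·4
So (-1)·4 ≡ 1 (mod 5), i.e. 4^(-1) ≡ -1 ≡ 4 (mod 5).
x ≡ 4 × 2 = 8 ≡ 3 (mod 5).
Check: 48 × 3 = 144 ≡ 24 (mod 60).
x ≡ 3 (mod 5), giving 12 solutions mod 60.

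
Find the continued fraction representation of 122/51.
[2; 2, 1, 1, 4, 2]

Euclidean algorithm steps:
122 = 2 × 51 + 20
51 = 2 × 20 + 11
20 = 1 × 11 + 9
11 = 1 × 9 + 2
9 = 4 × 2 + 1
2 = 2 × 1 + 0
Continued fraction: [2; 2, 1, 1, 4, 2]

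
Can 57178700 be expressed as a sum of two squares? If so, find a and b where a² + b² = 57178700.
Not possible

Factorization: 57178700 = 2^2 × 5^2 × 83^3
By Fermat: n is sum of two squares iff every prime p ≡ 3 (mod 4) appears to even power.
Prime(s) ≡ 3 (mod 4) with odd exponent: [(83, 3)]
Therefore 57178700 cannot be expressed as a² + b².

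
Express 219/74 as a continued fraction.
[2; 1, 23, 1, 2]

Euclidean algorithm steps:
219 = 2 × 74 + 71
74 = 1 × 71 + 3
71 = 23 × 3 + 2
3 = 1 × 2 + 1
2 = 2 × 1 + 0
Continued fraction: [2; 1, 23, 1, 2]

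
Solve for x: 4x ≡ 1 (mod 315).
79

gcd(4, 315) = 1, so the inverse exists.
Extended Euclidean algorithm on (315, 4):
315 = 78 × 4 + 3  ⟹  3 = (1)·315 + (-78)·4
4 = 1 × 3 + 1  ⟹  1 = (-1)·315 + (79)·4
So (79)·4 ≡ 1 (mod 315), i.e. 4^(-1) ≡ 79 (mod 315).
Check: 4 × 79 = 316 ≡ 1 (mod 315)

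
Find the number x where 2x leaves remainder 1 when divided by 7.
4

gcd(2, 7) = 1, so the inverse exists.
Extended Euclidean algorithm on (7, 2):
7 = 3 × 2 + 1  ⟹  1 = (1)·7 + (-3)·2
So (-3)·2 ≡ 1 (mod 7), i.e. 2^(-1) ≡ -3 ≡ 4 (mod 7).
Check: 2 × 4 = 8 ≡ 1 (mod 7)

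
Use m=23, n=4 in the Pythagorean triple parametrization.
(513, 184, 545)

Euclid's formula: a = m² - n², b = 2mn, c = m² + n²
m = 23, n = 4
a = 23² - 4² = 529 - 16 = 513
b = 2 × 23 × 4 = 184
c = 23² + 4² = 529 + 16 = 545
Verification: 513² + 184² = 263169 + 33856 = 297025 = 545² ✓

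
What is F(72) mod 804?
600

Matrix identity: Q^n = [[F_(n+1), F_n], [F_n, F_(n-1)]] with Q = [[1,1],[1,0]].
n = 72 = 1001000₂. Square-and-multiply, entries mod 804:
Q^1 = [[1,1],[1,0]]
Q^2 = (Q^1)² = [[2,1],[1,1]]
Q^4 = (Q^2)² = [[5,3],[3,2]]
Q^9 = (Q^4)²·Q = [[55,34],[34,21]]
Q^18 = (Q^9)² = [[161,172],[172,793]]
Q^36 = (Q^18)² = [[29,72],[72,761]]
Q^72 = (Q^36)² = [[397,600],[600,601]]
F_72 mod 804 = Q^72[0][1] = 600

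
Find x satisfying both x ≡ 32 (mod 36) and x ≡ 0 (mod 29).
464

Using Chinese Remainder Theorem:
M = 36 × 29 = 1044
M1 = 29, M2 = 36
y1 = 29^(-1) mod 36 = 5
y2 = 36^(-1) mod 29 = 25
x = (32×29×5 + 0×36×25) mod 1044 = 464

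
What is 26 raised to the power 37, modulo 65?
26

Repeated squaring. Binary of 37 = 100101.
26^1 ≡ 26 (mod 65); 26^2 ≡ 26 (mod 65); 26^4 ≡ 26 (mod 65); 26^8 ≡ 26 (mod 65); 26^16 ≡ 26 (mod 65); 26^32 ≡ 26 (mod 65)
26^37 = 26^1 × 26^4 × 26^32 ≡ 26 (mod 65)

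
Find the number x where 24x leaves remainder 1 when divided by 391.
277

gcd(24, 391) = 1, so the inverse exists.
Extended Euclidean algorithm on (391, 24):
391 = 16 × 24 + 7  ⟹  7 = (1)·391 + (-16)·24
24 = 3 × 7 + 3  ⟹  3 = (-3)·391 + (49)·24
7 = 2 × 3 + 1  ⟹  1 = (7)·391 + (-114)·24
So (-114)·24 ≡ 1 (mod 391), i.e. 24^(-1) ≡ -114 ≡ 277 (mod 391).
Check: 24 × 277 = 6648 ≡ 1 (mod 391)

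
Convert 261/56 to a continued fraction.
[4; 1, 1, 1, 18]

Euclidean algorithm steps:
261 = 4 × 56 + 37
56 = 1 × 37 + 19
37 = 1 × 19 + 18
19 = 1 × 18 + 1
18 = 18 × 1 + 0
Continued fraction: [4; 1, 1, 1, 18]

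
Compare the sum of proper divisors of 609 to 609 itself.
deficient

Proper divisors of 609: sum = 1 + 3 + 7 + 21 + 29 + 87 + 203 = 351
Since 351 < 609, 609 is deficient.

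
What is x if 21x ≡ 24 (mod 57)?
x ≡ 12 (mod 19)

gcd(21, 57) = 3, which divides 24, so solutions exist.
Divide through by 3: 7x ≡ 8 (mod 19).
Find 7^(-1) mod 19 by the extended Euclidean algorithm:
19 = 2 × 7 + 5  ⟹  5 = (1)·19 + (-2)·7
7 = 1 × 5 + 2  ⟹  2 = (-1)·19 + (3)·7
5 = 2 × 2 + 1  ⟹  1 = (3)·19 + (-8)·7
So (-8)·7 ≡ 1 (mod 19), i.e. 7^(-1) ≡ -8 ≡ 11 (mod 19).
x ≡ 11 × 8 = 88 ≡ 12 (mod 19).
Check: 21 × 12 = 252 ≡ 24 (mod 57).
x ≡ 12 (mod 19), giving 3 solutions mod 57.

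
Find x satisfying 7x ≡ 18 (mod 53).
x ≡ 48 (mod 53)

gcd(7, 53) = 1, which divides 18, so solutions exist.
Find 7^(-1) mod 53 by the extended Euclidean algorithm:
53 = 7 × 7 + 4  ⟹  4 = (1)·53 + (-7)·7
7 = 1 × 4 + 3  ⟹  3 = (-1)·53 + (8)·7
4 = 1 × 3 + 1  ⟹  1 = (2)·53 + (-15)·7
So (-15)·7 ≡ 1 (mod 53), i.e. 7^(-1) ≡ -15 ≡ 38 (mod 53).
x ≡ 38 × 18 = 684 ≡ 48 (mod 53).
Check: 7 × 48 = 336 ≡ 18 (mod 53).
Unique solution: x ≡ 48 (mod 53)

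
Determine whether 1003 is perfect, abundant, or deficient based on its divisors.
deficient

Proper divisors of 1003: sum = 1 + 17 + 59 = 77
Since 77 < 1003, 1003 is deficient.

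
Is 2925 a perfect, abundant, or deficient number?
deficient

Proper divisors of 2925: sum = 1 + 3 + 5 + 9 + 13 + 15 + 25 + 39 + ... + 225 + 325 + 585 + 975 (17 divisors) = 2717
Since 2717 < 2925, 2925 is deficient.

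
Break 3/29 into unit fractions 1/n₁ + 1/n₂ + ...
1/10 + 1/290

Greedy algorithm:
3/29: ceiling(29/3) = 10, use 1/10
1/290: ceiling(290/1) = 290, use 1/290
Result: 3/29 = 1/10 + 1/290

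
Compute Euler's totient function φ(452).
224

452 = 2^2 × 113
φ(n) = n × ∏(1 - 1/p) for each prime p dividing n
φ(452) = 452 × (1 - 1/2) × (1 - 1/113) = 224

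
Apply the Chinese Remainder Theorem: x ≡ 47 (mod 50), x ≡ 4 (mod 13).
147

Using Chinese Remainder Theorem:
M = 50 × 13 = 650
M1 = 13, M2 = 50
y1 = 13^(-1) mod 50 = 27
y2 = 50^(-1) mod 13 = 6
x = (47×13×27 + 4×50×6) mod 650 = 147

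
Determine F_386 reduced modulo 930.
493

Matrix identity: Q^n = [[F_(n+1), F_n], [F_n, F_(n-1)]] with Q = [[1,1],[1,0]].
n = 386 = 110000010₂. Square-and-multiply, entries mod 930:
Q^1 = [[1,1],[1,0]]
Q^3 = (Q^1)²·Q = [[3,2],[2,1]]
Q^6 = (Q^3)² = [[13,8],[8,5]]
Q^12 = (Q^6)² = [[233,144],[144,89]]
Q^24 = (Q^12)² = [[625,798],[798,757]]
Q^48 = (Q^24)² = [[709,786],[786,853]]
Q^96 = (Q^48)² = [[757,132],[132,625]]
Q^193 = (Q^96)²·Q = [[67,853],[853,144]]
Q^386 = (Q^193)² = [[188,493],[493,625]]
F_386 mod 930 = Q^386[0][1] = 493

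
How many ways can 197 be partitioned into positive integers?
3068829878530

p(n) counts ways to write n as a sum of positive integers (order ignored).
Euler's pentagonal recurrence: p(k) = p(k-1) + p(k-2) - p(k-5) - p(k-7) + p(k-12) + p(k-15) - ... (offsets j(3j∓1)/2, signs ++--, p(0)=1, p(<0)=0).
DP table for k = 0..196: p(0)=1, p(1)=1, p(2)=2, p(3)=3, p(4)=5, p(5)=7, p(6)=11, p(7)=15, p(8)=22, p(9)=30, p(10)=42, p(11)=56, p(12)=77, p(13)=101, p(14)=135, p(15)=176, p(16)=231, p(17)=297, p(18)=385, p(19)=490, p(20)=627, p(21)=792, p(22)=1002, p(23)=1255, p(24)=1575, p(25)=1958, p(26)=2436, p(27)=3010, p(28)=3718, p(29)=4565, p(30)=5604, p(31)=6842, p(32)=8349, p(33)=10143, p(34)=12310, p(35)=14883, p(36)=17977, p(37)=21637, p(38)=26015, p(39)=31185, p(40)=37338, p(41)=44583, p(42)=53174, p(43)=63261, p(44)=75175, p(45)=89134, p(46)=105558, p(47)=124754, p(48)=147273, p(49)=173525, p(50)=204226, p(51)=239943, p(52)=281589, p(53)=329931, p(54)=386155, p(55)=451276, p(56)=526823, p(57)=614154, p(58)=715220, p(59)=831820, p(60)=966467, p(61)=1121505, p(62)=1300156, p(63)=1505499, p(64)=1741630, p(65)=2012558, p(66)=2323520, p(67)=2679689, p(68)=3087735, p(69)=3554345, p(70)=4087968, p(71)=4697205, p(72)=5392783, p(73)=6185689, p(74)=7089500, p(75)=8118264, p(76)=9289091, p(77)=10619863, p(78)=12132164, p(79)=13848650, p(80)=15796476, p(81)=18004327, p(82)=20506255, p(83)=23338469, p(84)=26543660, p(85)=30167357, p(86)=34262962, p(87)=38887673, p(88)=44108109, p(89)=49995925, p(90)=56634173, p(91)=64112359, p(92)=72533807, p(93)=82010177, p(94)=92669720, p(95)=104651419, p(96)=118114304, p(97)=133230930, p(98)=150198136, p(99)=169229875, p(100)=190569292, p(101)=214481126, p(102)=241265379, p(103)=271248950, p(104)=304801365, p(105)=342325709, p(106)=384276336, p(107)=431149389, p(108)=483502844, p(109)=541946240, p(110)=607163746, p(111)=679903203, p(112)=761002156, p(113)=851376628, p(114)=952050665, p(115)=1064144451, p(116)=1188908248, p(117)=1327710076, p(118)=1482074143, p(119)=1653668665, p(120)=1844349560, p(121)=2056148051, p(122)=2291320912, p(123)=2552338241, p(124)=2841940500, p(125)=3163127352, p(126)=3519222692, p(127)=3913864295, p(128)=4351078600, p(129)=4835271870, p(130)=5371315400, p(131)=5964539504, p(132)=6620830889, p(133)=7346629512, p(134)=8149040695, p(135)=9035836076, p(136)=10015581680, p(137)=11097645016, p(138)=12292341831, p(139)=13610949895, p(140)=15065878135, p(141)=16670689208, p(142)=18440293320, p(143)=20390982757, p(144)=22540654445, p(145)=24908858009, p(146)=27517052599, p(147)=30388671978, p(148)=33549419497, p(149)=37027355200, p(150)=40853235313, p(151)=45060624582, p(152)=49686288421, p(153)=54770336324, p(154)=60356673280, p(155)=66493182097, p(156)=73232243759, p(157)=80630964769, p(158)=88751778802, p(159)=97662728555, p(160)=107438159466, p(161)=118159068427, p(162)=129913904637, p(163)=142798995930, p(164)=156919475295, p(165)=172389800255, p(166)=189334822579, p(167)=207890420102, p(168)=228204732751, p(169)=250438925115, p(170)=274768617130, p(171)=301384802048, p(172)=330495499613, p(173)=362326859895, p(174)=397125074750, p(175)=435157697830, p(176)=476715857290, p(177)=522115831195, p(178)=571701605655, p(179)=625846753120, p(180)=684957390936, p(181)=749474411781, p(182)=819876908323, p(183)=896684817527, p(184)=980462880430, p(185)=1071823774337, p(186)=1171432692373, p(187)=1280011042268, p(188)=1398341745571, p(189)=1527273599625, p(190)=1667727404093, p(191)=1820701100652, p(192)=1987276856363, p(193)=2168627105469, p(194)=2366022741845, p(195)=2580840212973, p(196)=2814570987591.
Final step: p(197) = p(196) + p(195) - p(192) - p(190) + p(185) + p(182) - p(175) - p(171) + p(162) + p(157) - p(146) - p(140) + p(127) + p(120) - p(105) - p(97) + p(80) + p(71) - p(52) - p(42) + p(21) + p(10)
= 2814570987591 + 2580840212973 - 1987276856363 - 1667727404093 + 1071823774337 + 819876908323 - 435157697830 - 301384802048 + 129913904637 + 80630964769 - 27517052599 - 15065878135 + 3913864295 + 1844349560 - 342325709 - 133230930 + 15796476 + 4697205 - 281589 - 53174 + 792 + 42
= 3068829878530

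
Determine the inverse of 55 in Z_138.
133

gcd(55, 138) = 1, so the inverse exists.
Extended Euclidean algorithm on (138, 55):
138 = 2 × 55 + 28  ⟹  28 = (1)·138 + (-2)·55
55 = 1 × 28 + 27  ⟹  27 = (-1)·138 + (3)·55
28 = 1 × 27 + 1  ⟹  1 = (2)·138 + (-5)·55
So (-5)·55 ≡ 1 (mod 138), i.e. 55^(-1) ≡ -5 ≡ 133 (mod 138).
Check: 55 × 133 = 7315 ≡ 1 (mod 138)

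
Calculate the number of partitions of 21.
792

p(n) counts ways to write n as a sum of positive integers (order ignored).
Euler's pentagonal recurrence: p(k) = p(k-1) + p(k-2) - p(k-5) - p(k-7) + p(k-12) + p(k-15) - ... (offsets j(3j∓1)/2, signs ++--, p(0)=1, p(<0)=0).
DP table for k = 0..20: p(0)=1, p(1)=1, p(2)=2, p(3)=3, p(4)=5, p(5)=7, p(6)=11, p(7)=15, p(8)=22, p(9)=30, p(10)=42, p(11)=56, p(12)=77, p(13)=101, p(14)=135, p(15)=176, p(16)=231, p(17)=297, p(18)=385, p(19)=490, p(20)=627.
Final step: p(21) = p(20) + p(19) - p(16) - p(14) + p(9) + p(6)
= 627 + 490 - 231 - 135 + 30 + 11
= 792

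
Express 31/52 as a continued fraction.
[0; 1, 1, 2, 10]

Euclidean algorithm steps:
31 = 0 × 52 + 31
52 = 1 × 31 + 21
31 = 1 × 21 + 10
21 = 2 × 10 + 1
10 = 10 × 1 + 0
Continued fraction: [0; 1, 1, 2, 10]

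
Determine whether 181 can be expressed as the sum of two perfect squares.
9² + 10² (a=9, b=10)

Factorization: 181 = 181
By Fermat: n is sum of two squares iff every prime p ≡ 3 (mod 4) appears to even power.
All primes ≡ 3 (mod 4) appear to even power.
Search a = 0, 1, 2, … for 181 - a² a perfect square: first hit at a = 9: 181 - 81 = 100 = 10².
181 = 9² + 10² = 81 + 100 ✓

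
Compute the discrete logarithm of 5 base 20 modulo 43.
37

Baby-step giant-step with step n = ⌈√43⌉ = 7.
Baby steps 20^j mod 43 (j:value) for j=0..6: 0:1, 1:20, 2:13, 3:2, 4:40, 5:26, 6:4.
Giant-step multiplier: 20^(-7) ≡ 20^(42-7) = 20^35 ≡ 7 (mod 43).
Giant steps γ_i = 5·7^i mod 43: γ_0=5, γ_1=35, γ_2=30, γ_3=38, γ_4=8, γ_5=13 (in table at j=2).
x = i·n + j = 5·7 + 2 = 37.
Check: 20^37 ≡ 5 (mod 43).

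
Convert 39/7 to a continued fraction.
[5; 1, 1, 3]

Euclidean algorithm steps:
39 = 5 × 7 + 4
7 = 1 × 4 + 3
4 = 1 × 3 + 1
3 = 3 × 1 + 0
Continued fraction: [5; 1, 1, 3]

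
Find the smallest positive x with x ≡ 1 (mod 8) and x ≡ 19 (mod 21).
145

Using Chinese Remainder Theorem:
M = 8 × 21 = 168
M1 = 21, M2 = 8
y1 = 21^(-1) mod 8 = 5
y2 = 8^(-1) mod 21 = 8
x = (1×21×5 + 19×8×8) mod 168 = 145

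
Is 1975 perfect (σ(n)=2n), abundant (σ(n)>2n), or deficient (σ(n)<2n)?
deficient

Proper divisors of 1975: sum = 1 + 5 + 25 + 79 + 395 = 505
Since 505 < 1975, 1975 is deficient.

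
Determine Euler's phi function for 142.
70

142 = 2 × 71
φ(n) = n × ∏(1 - 1/p) for each prime p dividing n
φ(142) = 142 × (1 - 1/2) × (1 - 1/71) = 70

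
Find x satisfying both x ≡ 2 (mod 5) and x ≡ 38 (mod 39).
77

Using Chinese Remainder Theorem:
M = 5 × 39 = 195
M1 = 39, M2 = 5
y1 = 39^(-1) mod 5 = 4
y2 = 5^(-1) mod 39 = 8
x = (2×39×4 + 38×5×8) mod 195 = 77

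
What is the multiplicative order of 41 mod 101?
20

101 is prime, so ord(41) divides φ(101) = 100.
Divisors of 100: 1, 2, 4, 5, 10, 20, 25, 50, 100.
Repeated squaring: 41^1 ≡ 41, 41^2 ≡ 65, 41^4 ≡ 84, 41^8 ≡ 87, 41^16 ≡ 95, 41^32 ≡ 36, 41^64 ≡ 84 (mod 101).
Test 41^d mod 101 for each divisor d in increasing order:
41^1 ≡ 41
41^2 ≡ 65
41^4 ≡ 84
41^5 = 41^4·41^1 ≡ 10
41^10 = 41^8·41^2 ≡ 100
41^20 = 41^16·41^4 ≡ 1  ← first divisor giving 1
The order is 20.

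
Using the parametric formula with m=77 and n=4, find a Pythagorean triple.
(5913, 616, 5945)

Euclid's formula: a = m² - n², b = 2mn, c = m² + n²
m = 77, n = 4
a = 77² - 4² = 5929 - 16 = 5913
b = 2 × 77 × 4 = 616
c = 77² + 4² = 5929 + 16 = 5945
Verification: 5913² + 616² = 34963569 + 379456 = 35343025 = 5945² ✓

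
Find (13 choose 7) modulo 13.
0

Using Lucas' theorem:
Write n=13 and k=7 in base 13:
n in base 13: [1, 0]
k in base 13: [0, 7]
C(13,7) mod 13 = ∏ C(n_i, k_i) mod 13
Digit binomials (mod 13): C(1,0) = 1; C(0,7) = 0 (k_i > n_i)
Product: 1 × 0 = 0 ≡ 0 (mod 13)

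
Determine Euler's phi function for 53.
52

53 = 53
φ(n) = n × ∏(1 - 1/p) for each prime p dividing n
φ(53) = 53 × (1 - 1/53) = 52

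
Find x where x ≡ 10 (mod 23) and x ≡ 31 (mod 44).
999

Using Chinese Remainder Theorem:
M = 23 × 44 = 1012
M1 = 44, M2 = 23
y1 = 44^(-1) mod 23 = 11
y2 = 23^(-1) mod 44 = 23
x = (10×44×11 + 31×23×23) mod 1012 = 999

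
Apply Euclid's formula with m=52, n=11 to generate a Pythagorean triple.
(2583, 1144, 2825)

Euclid's formula: a = m² - n², b = 2mn, c = m² + n²
m = 52, n = 11
a = 52² - 11² = 2704 - 121 = 2583
b = 2 × 52 × 11 = 1144
c = 52² + 11² = 2704 + 121 = 2825
Verification: 2583² + 1144² = 6671889 + 1308736 = 7980625 = 2825² ✓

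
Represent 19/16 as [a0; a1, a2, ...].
[1; 5, 3]

Euclidean algorithm steps:
19 = 1 × 16 + 3
16 = 5 × 3 + 1
3 = 3 × 1 + 0
Continued fraction: [1; 5, 3]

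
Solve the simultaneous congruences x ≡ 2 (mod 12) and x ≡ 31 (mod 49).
374

Using Chinese Remainder Theorem:
M = 12 × 49 = 588
M1 = 49, M2 = 12
y1 = 49^(-1) mod 12 = 1
y2 = 12^(-1) mod 49 = 45
x = (2×49×1 + 31×12×45) mod 588 = 374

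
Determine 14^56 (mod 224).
0

Repeated squaring. Binary of 56 = 111000.
14^1 ≡ 14 (mod 224); 14^2 ≡ 196 (mod 224); 14^4 ≡ 112 (mod 224); 14^8 ≡ 0 (mod 224); 14^16 ≡ 0 (mod 224); 14^32 ≡ 0 (mod 224)
14^56 = 14^8 × 14^16 × 14^32 ≡ 0 (mod 224)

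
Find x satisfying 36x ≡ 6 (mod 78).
x ≡ 11 (mod 13)

gcd(36, 78) = 6, which divides 6, so solutions exist.
Divide through by 6: 6x ≡ 1 (mod 13).
Find 6^(-1) mod 13 by the extended Euclidean algorithm:
13 = 2 × 6 + 1  ⟹  1 = (1)·13 + (-2)·6
So (-2)·6 ≡ 1 (mod 13), i.e. 6^(-1) ≡ -2 ≡ 11 (mod 13).
x ≡ 11 × 1 = 11 ≡ 11 (mod 13).
Check: 36 × 11 = 396 ≡ 6 (mod 78).
x ≡ 11 (mod 13), giving 6 solutions mod 78.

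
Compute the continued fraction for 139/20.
[6; 1, 19]

Euclidean algorithm steps:
139 = 6 × 20 + 19
20 = 1 × 19 + 1
19 = 19 × 1 + 0
Continued fraction: [6; 1, 19]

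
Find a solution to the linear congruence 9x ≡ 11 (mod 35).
x ≡ 9 (mod 35)

gcd(9, 35) = 1, which divides 11, so solutions exist.
Find 9^(-1) mod 35 by the extended Euclidean algorithm:
35 = 3 × 9 + 8  ⟹  8 = (1)·35 + (-3)·9
9 = 1 × 8 + 1  ⟹  1 = (-1)·35 + (4)·9
So (4)·9 ≡ 1 (mod 35), i.e. 9^(-1) ≡ 4 (mod 35).
x ≡ 4 × 11 = 44 ≡ 9 (mod 35).
Check: 9 × 9 = 81 ≡ 11 (mod 35).
Unique solution: x ≡ 9 (mod 35)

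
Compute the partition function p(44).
75175

p(n) counts ways to write n as a sum of positive integers (order ignored).
Euler's pentagonal recurrence: p(k) = p(k-1) + p(k-2) - p(k-5) - p(k-7) + p(k-12) + p(k-15) - ... (offsets j(3j∓1)/2, signs ++--, p(0)=1, p(<0)=0).
DP table for k = 0..43: p(0)=1, p(1)=1, p(2)=2, p(3)=3, p(4)=5, p(5)=7, p(6)=11, p(7)=15, p(8)=22, p(9)=30, p(10)=42, p(11)=56, p(12)=77, p(13)=101, p(14)=135, p(15)=176, p(16)=231, p(17)=297, p(18)=385, p(19)=490, p(20)=627, p(21)=792, p(22)=1002, p(23)=1255, p(24)=1575, p(25)=1958, p(26)=2436, p(27)=3010, p(28)=3718, p(29)=4565, p(30)=5604, p(31)=6842, p(32)=8349, p(33)=10143, p(34)=12310, p(35)=14883, p(36)=17977, p(37)=21637, p(38)=26015, p(39)=31185, p(40)=37338, p(41)=44583, p(42)=53174, p(43)=63261.
Final step: p(44) = p(43) + p(42) - p(39) - p(37) + p(32) + p(29) - p(22) - p(18) + p(9) + p(4)
= 63261 + 53174 - 31185 - 21637 + 8349 + 4565 - 1002 - 385 + 30 + 5
= 75175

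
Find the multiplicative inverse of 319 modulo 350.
79

gcd(319, 350) = 1, so the inverse exists.
Extended Euclidean algorithm on (350, 319):
350 = 1 × 319 + 31  ⟹  31 = (1)·350 + (-1)·319
319 = 10 × 31 + 9  ⟹  9 = (-10)·350 + (11)·319
31 = 3 × 9 + 4  ⟹  4 = (31)·350 + (-34)·319
9 = 2 × 4 + 1  ⟹  1 = (-72)·350 + (79)·319
So (79)·319 ≡ 1 (mod 350), i.e. 319^(-1) ≡ 79 (mod 350).
Check: 319 × 79 = 25201 ≡ 1 (mod 350)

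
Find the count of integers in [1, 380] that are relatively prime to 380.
144

380 = 2^2 × 5 × 19
φ(n) = n × ∏(1 - 1/p) for each prime p dividing n
φ(380) = 380 × (1 - 1/2) × (1 - 1/5) × (1 - 1/19) = 144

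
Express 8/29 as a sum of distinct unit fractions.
1/4 + 1/39 + 1/4524

Greedy algorithm:
8/29: ceiling(29/8) = 4, use 1/4
3/116: ceiling(116/3) = 39, use 1/39
1/4524: ceiling(4524/1) = 4524, use 1/4524
Result: 8/29 = 1/4 + 1/39 + 1/4524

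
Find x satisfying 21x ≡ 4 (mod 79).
x ≡ 19 (mod 79)

gcd(21, 79) = 1, which divides 4, so solutions exist.
Find 21^(-1) mod 79 by the extended Euclidean algorithm:
79 = 3 × 21 + 16  ⟹  16 = (1)·79 + (-3)·21
21 = 1 × 16 + 5  ⟹  5 = (-1)·79 + (4)·21
16 = 3 × 5 + 1  ⟹  1 = (4)·79 + (-15)·21
So (-15)·21 ≡ 1 (mod 79), i.e. 21^(-1) ≡ -15 ≡ 64 (mod 79).
x ≡ 64 × 4 = 256 ≡ 19 (mod 79).
Check: 21 × 19 = 399 ≡ 4 (mod 79).
Unique solution: x ≡ 19 (mod 79)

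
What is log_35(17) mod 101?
10

Baby-step giant-step with step n = ⌈√101⌉ = 11.
Baby steps 35^j mod 101 (j:value) for j=0..10: 0:1, 1:35, 2:13, 3:51, 4:68, 5:57, 6:76, 7:34, 8:79, 9:38, 10:17.
h = 17 is already in the table at j=10, so x = 10.
Check: 35^10 ≡ 17 (mod 101).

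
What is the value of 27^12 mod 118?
63

Repeated squaring. Binary of 12 = 1100.
27^1 ≡ 27 (mod 118); 27^2 ≡ 21 (mod 118); 27^4 ≡ 87 (mod 118); 27^8 ≡ 17 (mod 118)
27^12 = 27^4 × 27^8 ≡ 63 (mod 118)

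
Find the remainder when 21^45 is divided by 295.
36

Repeated squaring. Binary of 45 = 101101.
21^1 ≡ 21 (mod 295); 21^2 ≡ 146 (mod 295); 21^4 ≡ 76 (mod 295); 21^8 ≡ 171 (mod 295); 21^16 ≡ 36 (mod 295); 21^32 ≡ 116 (mod 295)
21^45 = 21^1 × 21^4 × 21^8 × 21^32 ≡ 36 (mod 295)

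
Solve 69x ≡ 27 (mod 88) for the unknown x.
x ≡ 31 (mod 88)

gcd(69, 88) = 1, which divides 27, so solutions exist.
Find 69^(-1) mod 88 by the extended Euclidean algorithm:
88 = 1 × 69 + 19  ⟹  19 = (1)·88 + (-1)·69
69 = 3 × 19 + 12  ⟹  12 = (-3)·88 + (4)·69
19 = 1 × 12 + 7  ⟹  7 = (4)·88 + (-5)·69
12 = 1 × 7 + 5  ⟹  5 = (-7)·88 + (9)·69
7 = 1 × 5 + 2  ⟹  2 = (11)·88 + (-14)·69
5 = 2 × 2 + 1  ⟹  1 = (-29)·88 + (37)·69
So (37)·69 ≡ 1 (mod 88), i.e. 69^(-1) ≡ 37 (mod 88).
x ≡ 37 × 27 = 999 ≡ 31 (mod 88).
Check: 69 × 31 = 2139 ≡ 27 (mod 88).
Unique solution: x ≡ 31 (mod 88)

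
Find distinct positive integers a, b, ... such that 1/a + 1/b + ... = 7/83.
1/12 + 1/996

Greedy algorithm:
7/83: ceiling(83/7) = 12, use 1/12
1/996: ceiling(996/1) = 996, use 1/996
Result: 7/83 = 1/12 + 1/996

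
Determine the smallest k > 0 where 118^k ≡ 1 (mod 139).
69

139 is prime, so ord(118) divides φ(139) = 138.
Divisors of 138: 1, 2, 3, 6, 23, 46, 69, 138.
Repeated squaring: 118^1 ≡ 118, 118^2 ≡ 24, 118^4 ≡ 20, 118^8 ≡ 122, 118^16 ≡ 11, 118^32 ≡ 121, 118^64 ≡ 46, 118^128 ≡ 31 (mod 139).
Test 118^d mod 139 for each divisor d in increasing order:
118^1 ≡ 118
118^2 ≡ 24
118^3 = 118^2·118^1 ≡ 52
118^6 = 118^4·118^2 ≡ 63
118^23 = 118^16·118^4·118^2·118^1 ≡ 42
118^46 = 118^32·118^8·118^4·118^2 ≡ 96
118^69 = 118^64·118^4·118^1 ≡ 1  ← first divisor giving 1
The order is 69.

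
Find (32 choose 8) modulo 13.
0

Using Lucas' theorem:
Write n=32 and k=8 in base 13:
n in base 13: [2, 6]
k in base 13: [0, 8]
C(32,8) mod 13 = ∏ C(n_i, k_i) mod 13
Digit binomials (mod 13): C(2,0) = 1; C(6,8) = 0 (k_i > n_i)
Product: 1 × 0 = 0 ≡ 0 (mod 13)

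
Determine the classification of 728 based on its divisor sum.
abundant

Proper divisors of 728: sum = 1 + 2 + 4 + 7 + 8 + 13 + 14 + 26 + 28 + 52 + 56 + 91 + 104 + 182 + 364 = 952
Since 952 > 728, 728 is abundant.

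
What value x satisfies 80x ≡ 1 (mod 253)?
136

gcd(80, 253) = 1, so the inverse exists.
Extended Euclidean algorithm on (253, 80):
253 = 3 × 80 + 13  ⟹  13 = (1)·253 + (-3)·80
80 = 6 × 13 + 2  ⟹  2 = (-6)·253 + (19)·80
13 = 6 × 2 + 1  ⟹  1 = (37)·253 + (-117)·80
So (-117)·80 ≡ 1 (mod 253), i.e. 80^(-1) ≡ -117 ≡ 136 (mod 253).
Check: 80 × 136 = 10880 ≡ 1 (mod 253)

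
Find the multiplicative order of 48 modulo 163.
54

163 is prime, so ord(48) divides φ(163) = 162.
Divisors of 162: 1, 2, 3, 6, 9, 18, 27, 54, 81, 162.
Repeated squaring: 48^1 ≡ 48, 48^2 ≡ 22, 48^4 ≡ 158, 48^8 ≡ 25, 48^16 ≡ 136, 48^32 ≡ 77, 48^64 ≡ 61, 48^128 ≡ 135 (mod 163).
Test 48^d mod 163 for each divisor d in increasing order:
48^1 ≡ 48
48^2 ≡ 22
48^3 = 48^2·48^1 ≡ 78
48^6 = 48^4·48^2 ≡ 53
48^9 = 48^8·48^1 ≡ 59
48^18 = 48^16·48^2 ≡ 58
48^27 = 48^16·48^8·48^2·48^1 ≡ 162
48^54 = 48^32·48^16·48^4·48^2 ≡ 1  ← first divisor giving 1
The order is 54.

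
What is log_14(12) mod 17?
5

Baby-step giant-step with step n = ⌈√17⌉ = 5.
Baby steps 14^j mod 17 (j:value) for j=0..4: 0:1, 1:14, 2:9, 3:7, 4:13.
Giant-step multiplier: 14^(-5) ≡ 14^(16-5) = 14^11 ≡ 10 (mod 17).
Giant steps γ_i = 12·10^i mod 17: γ_0=12, γ_1=1 (in table at j=0).
x = i·n + j = 1·5 + 0 = 5.
Check: 14^5 ≡ 12 (mod 17).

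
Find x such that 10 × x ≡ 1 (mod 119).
12

gcd(10, 119) = 1, so the inverse exists.
Extended Euclidean algorithm on (119, 10):
119 = 11 × 10 + 9  ⟹  9 = (1)·119 + (-11)·10
10 = 1 × 9 + 1  ⟹  1 = (-1)·119 + (12)·10
So (12)·10 ≡ 1 (mod 119), i.e. 10^(-1) ≡ 12 (mod 119).
Check: 10 × 12 = 120 ≡ 1 (mod 119)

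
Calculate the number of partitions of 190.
1667727404093

p(n) counts ways to write n as a sum of positive integers (order ignored).
Euler's pentagonal recurrence: p(k) = p(k-1) + p(k-2) - p(k-5) - p(k-7) + p(k-12) + p(k-15) - ... (offsets j(3j∓1)/2, signs ++--, p(0)=1, p(<0)=0).
DP table for k = 0..189: p(0)=1, p(1)=1, p(2)=2, p(3)=3, p(4)=5, p(5)=7, p(6)=11, p(7)=15, p(8)=22, p(9)=30, p(10)=42, p(11)=56, p(12)=77, p(13)=101, p(14)=135, p(15)=176, p(16)=231, p(17)=297, p(18)=385, p(19)=490, p(20)=627, p(21)=792, p(22)=1002, p(23)=1255, p(24)=1575, p(25)=1958, p(26)=2436, p(27)=3010, p(28)=3718, p(29)=4565, p(30)=5604, p(31)=6842, p(32)=8349, p(33)=10143, p(34)=12310, p(35)=14883, p(36)=17977, p(37)=21637, p(38)=26015, p(39)=31185, p(40)=37338, p(41)=44583, p(42)=53174, p(43)=63261, p(44)=75175, p(45)=89134, p(46)=105558, p(47)=124754, p(48)=147273, p(49)=173525, p(50)=204226, p(51)=239943, p(52)=281589, p(53)=329931, p(54)=386155, p(55)=451276, p(56)=526823, p(57)=614154, p(58)=715220, p(59)=831820, p(60)=966467, p(61)=1121505, p(62)=1300156, p(63)=1505499, p(64)=1741630, p(65)=2012558, p(66)=2323520, p(67)=2679689, p(68)=3087735, p(69)=3554345, p(70)=4087968, p(71)=4697205, p(72)=5392783, p(73)=6185689, p(74)=7089500, p(75)=8118264, p(76)=9289091, p(77)=10619863, p(78)=12132164, p(79)=13848650, p(80)=15796476, p(81)=18004327, p(82)=20506255, p(83)=23338469, p(84)=26543660, p(85)=30167357, p(86)=34262962, p(87)=38887673, p(88)=44108109, p(89)=49995925, p(90)=56634173, p(91)=64112359, p(92)=72533807, p(93)=82010177, p(94)=92669720, p(95)=104651419, p(96)=118114304, p(97)=133230930, p(98)=150198136, p(99)=169229875, p(100)=190569292, p(101)=214481126, p(102)=241265379, p(103)=271248950, p(104)=304801365, p(105)=342325709, p(106)=384276336, p(107)=431149389, p(108)=483502844, p(109)=541946240, p(110)=607163746, p(111)=679903203, p(112)=761002156, p(113)=851376628, p(114)=952050665, p(115)=1064144451, p(116)=1188908248, p(117)=1327710076, p(118)=1482074143, p(119)=1653668665, p(120)=1844349560, p(121)=2056148051, p(122)=2291320912, p(123)=2552338241, p(124)=2841940500, p(125)=3163127352, p(126)=3519222692, p(127)=3913864295, p(128)=4351078600, p(129)=4835271870, p(130)=5371315400, p(131)=5964539504, p(132)=6620830889, p(133)=7346629512, p(134)=8149040695, p(135)=9035836076, p(136)=10015581680, p(137)=11097645016, p(138)=12292341831, p(139)=13610949895, p(140)=15065878135, p(141)=16670689208, p(142)=18440293320, p(143)=20390982757, p(144)=22540654445, p(145)=24908858009, p(146)=27517052599, p(147)=30388671978, p(148)=33549419497, p(149)=37027355200, p(150)=40853235313, p(151)=45060624582, p(152)=49686288421, p(153)=54770336324, p(154)=60356673280, p(155)=66493182097, p(156)=73232243759, p(157)=80630964769, p(158)=88751778802, p(159)=97662728555, p(160)=107438159466, p(161)=118159068427, p(162)=129913904637, p(163)=142798995930, p(164)=156919475295, p(165)=172389800255, p(166)=189334822579, p(167)=207890420102, p(168)=228204732751, p(169)=250438925115, p(170)=274768617130, p(171)=301384802048, p(172)=330495499613, p(173)=362326859895, p(174)=397125074750, p(175)=435157697830, p(176)=476715857290, p(177)=522115831195, p(178)=571701605655, p(179)=625846753120, p(180)=684957390936, p(181)=749474411781, p(182)=819876908323, p(183)=896684817527, p(184)=980462880430, p(185)=1071823774337, p(186)=1171432692373, p(187)=1280011042268, p(188)=1398341745571, p(189)=1527273599625.
Final step: p(190) = p(189) + p(188) - p(185) - p(183) + p(178) + p(175) - p(168) - p(164) + p(155) + p(150) - p(139) - p(133) + p(120) + p(113) - p(98) - p(90) + p(73) + p(64) - p(45) - p(35) + p(14) + p(3)
= 1527273599625 + 1398341745571 - 1071823774337 - 896684817527 + 571701605655 + 435157697830 - 228204732751 - 156919475295 + 66493182097 + 40853235313 - 13610949895 - 7346629512 + 1844349560 + 851376628 - 150198136 - 56634173 + 6185689 + 1741630 - 89134 - 14883 + 135 + 3
= 1667727404093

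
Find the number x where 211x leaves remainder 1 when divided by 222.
121

gcd(211, 222) = 1, so the inverse exists.
Extended Euclidean algorithm on (222, 211):
222 = 1 × 211 + 11  ⟹  11 = (1)·222 + (-1)·211
211 = 19 × 11 + 2  ⟹  2 = (-19)·222 + (20)·211
11 = 5 × 2 + 1  ⟹  1 = (96)·222 + (-101)·211
So (-101)·211 ≡ 1 (mod 222), i.e. 211^(-1) ≡ -101 ≡ 121 (mod 222).
Check: 211 × 121 = 25531 ≡ 1 (mod 222)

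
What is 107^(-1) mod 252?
179

gcd(107, 252) = 1, so the inverse exists.
Extended Euclidean algorithm on (252, 107):
252 = 2 × 107 + 38  ⟹  38 = (1)·252 + (-2)·107
107 = 2 × 38 + 31  ⟹  31 = (-2)·252 + (5)·107
38 = 1 × 31 + 7  ⟹  7 = (3)·252 + (-7)·107
31 = 4 × 7 + 3  ⟹  3 = (-14)·252 + (33)·107
7 = 2 × 3 + 1  ⟹  1 = (31)·252 + (-73)·107
So (-73)·107 ≡ 1 (mod 252), i.e. 107^(-1) ≡ -73 ≡ 179 (mod 252).
Check: 107 × 179 = 19153 ≡ 1 (mod 252)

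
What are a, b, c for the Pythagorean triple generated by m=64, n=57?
(847, 7296, 7345)

Euclid's formula: a = m² - n², b = 2mn, c = m² + n²
m = 64, n = 57
a = 64² - 57² = 4096 - 3249 = 847
b = 2 × 64 × 57 = 7296
c = 64² + 57² = 4096 + 3249 = 7345
Verification: 847² + 7296² = 717409 + 53231616 = 53949025 = 7345² ✓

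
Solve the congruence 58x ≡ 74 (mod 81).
x ≡ 32 (mod 81)

gcd(58, 81) = 1, which divides 74, so solutions exist.
Find 58^(-1) mod 81 by the extended Euclidean algorithm:
81 = 1 × 58 + 23  ⟹  23 = (1)·81 + (-1)·58
58 = 2 × 23 + 12  ⟹  12 = (-2)·81 + (3)·58
23 = 1 × 12 + 11  ⟹  11 = (3)·81 + (-4)·58
12 = 1 × 11 + 1  ⟹  1 = (-5)·81 + (7)·58
So (7)·58 ≡ 1 (mod 81), i.e. 58^(-1) ≡ 7 (mod 81).
x ≡ 7 × 74 = 518 ≡ 32 (mod 81).
Check: 58 × 32 = 1856 ≡ 74 (mod 81).
Unique solution: x ≡ 32 (mod 81)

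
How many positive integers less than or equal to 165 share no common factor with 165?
80

165 = 3 × 5 × 11
φ(n) = n × ∏(1 - 1/p) for each prime p dividing n
φ(165) = 165 × (1 - 1/3) × (1 - 1/5) × (1 - 1/11) = 80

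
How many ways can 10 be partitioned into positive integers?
42

p(n) counts ways to write n as a sum of positive integers (order ignored).
Examples: 10; 9 + 1; 8 + 2; 8 + 1 + 1; 7 + 3; ... (42 total)
p(10) = 42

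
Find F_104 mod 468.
57

Matrix identity: Q^n = [[F_(n+1), F_n], [F_n, F_(n-1)]] with Q = [[1,1],[1,0]].
n = 104 = 1101000₂. Square-and-multiply, entries mod 468:
Q^1 = [[1,1],[1,0]]
Q^3 = (Q^1)²·Q = [[3,2],[2,1]]
Q^6 = (Q^3)² = [[13,8],[8,5]]
Q^13 = (Q^6)²·Q = [[377,233],[233,144]]
Q^26 = (Q^13)² = [[326,181],[181,145]]
Q^52 = (Q^26)² = [[41,75],[75,434]]
Q^104 = (Q^52)² = [[286,57],[57,229]]
F_104 mod 468 = Q^104[0][1] = 57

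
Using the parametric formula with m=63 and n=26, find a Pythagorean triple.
(3293, 3276, 4645)

Euclid's formula: a = m² - n², b = 2mn, c = m² + n²
m = 63, n = 26
a = 63² - 26² = 3969 - 676 = 3293
b = 2 × 63 × 26 = 3276
c = 63² + 26² = 3969 + 676 = 4645
Verification: 3293² + 3276² = 10843849 + 10732176 = 21576025 = 4645² ✓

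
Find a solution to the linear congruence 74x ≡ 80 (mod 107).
x ≡ 30 (mod 107)

gcd(74, 107) = 1, which divides 80, so solutions exist.
Find 74^(-1) mod 107 by the extended Euclidean algorithm:
107 = 1 × 74 + 33  ⟹  33 = (1)·107 + (-1)·74
74 = 2 × 33 + 8  ⟹  8 = (-2)·107 + (3)·74
33 = 4 × 8 + 1  ⟹  1 = (9)·107 + (-13)·74
So (-13)·74 ≡ 1 (mod 107), i.e. 74^(-1) ≡ -13 ≡ 94 (mod 107).
x ≡ 94 × 80 = 7520 ≡ 30 (mod 107).
Check: 74 × 30 = 2220 ≡ 80 (mod 107).
Unique solution: x ≡ 30 (mod 107)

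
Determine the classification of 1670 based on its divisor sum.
deficient

Proper divisors of 1670: sum = 1 + 2 + 5 + 10 + 167 + 334 + 835 = 1354
Since 1354 < 1670, 1670 is deficient.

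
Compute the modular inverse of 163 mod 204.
199

gcd(163, 204) = 1, so the inverse exists.
Extended Euclidean algorithm on (204, 163):
204 = 1 × 163 + 41  ⟹  41 = (1)·204 + (-1)·163
163 = 3 × 41 + 40  ⟹  40 = (-3)·204 + (4)·163
41 = 1 × 40 + 1  ⟹  1 = (4)·204 + (-5)·163
So (-5)·163 ≡ 1 (mod 204), i.e. 163^(-1) ≡ -5 ≡ 199 (mod 204).
Check: 163 × 199 = 32437 ≡ 1 (mod 204)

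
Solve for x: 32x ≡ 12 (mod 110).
x ≡ 21 (mod 55)

gcd(32, 110) = 2, which divides 12, so solutions exist.
Divide through by 2: 16x ≡ 6 (mod 55).
Find 16^(-1) mod 55 by the extended Euclidean algorithm:
55 = 3 × 16 + 7  ⟹  7 = (1)·55 + (-3)·16
16 = 2 × 7 + 2  ⟹  2 = (-2)·55 + (7)·16
7 = 3 × 2 + 1  ⟹  1 = (7)·55 + (-24)·16
So (-24)·16 ≡ 1 (mod 55), i.e. 16^(-1) ≡ -24 ≡ 31 (mod 55).
x ≡ 31 × 6 = 186 ≡ 21 (mod 55).
Check: 32 × 21 = 672 ≡ 12 (mod 110).
x ≡ 21 (mod 55), giving 2 solutions mod 110.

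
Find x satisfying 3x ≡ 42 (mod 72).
x ≡ 14 (mod 24)

gcd(3, 72) = 3, which divides 42, so solutions exist.
Divide through by 3: x ≡ 14 (mod 24).
The coefficient of x is now 1, so x ≡ 14 (mod 24).
Check: 3 × 14 = 42 ≡ 42 (mod 72).
x ≡ 14 (mod 24), giving 3 solutions mod 72.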